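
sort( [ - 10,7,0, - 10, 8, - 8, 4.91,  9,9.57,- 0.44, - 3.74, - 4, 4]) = [ - 10,-10,  -  8, - 4 , - 3.74,  -  0.44,0, 4 , 4.91, 7,  8,  9,9.57 ]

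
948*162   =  153576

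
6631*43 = 285133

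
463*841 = 389383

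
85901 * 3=257703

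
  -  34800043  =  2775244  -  37575287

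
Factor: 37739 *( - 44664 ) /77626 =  - 842787348/38813 = - 2^2*3^1 * 13^1 *37^( - 1) * 1049^(  -  1 ) * 1861^1 *2903^1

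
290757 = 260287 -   -  30470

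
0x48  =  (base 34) 24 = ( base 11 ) 66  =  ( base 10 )72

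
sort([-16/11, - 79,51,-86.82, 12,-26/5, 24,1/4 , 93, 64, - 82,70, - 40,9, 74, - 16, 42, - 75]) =[ - 86.82, - 82, - 79,  -  75,-40, - 16, - 26/5 ,-16/11, 1/4, 9, 12, 24,  42, 51, 64, 70, 74,  93]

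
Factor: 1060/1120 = 2^( - 3)*7^( - 1)*53^1=53/56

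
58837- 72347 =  - 13510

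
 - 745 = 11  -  756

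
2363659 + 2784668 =5148327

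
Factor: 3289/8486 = 2^(-1)*11^1*13^1*23^1 * 4243^ ( - 1 )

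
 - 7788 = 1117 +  - 8905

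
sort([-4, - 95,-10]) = [ - 95,-10, - 4]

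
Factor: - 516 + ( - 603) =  - 1119  =  - 3^1*373^1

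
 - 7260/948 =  - 8 + 27/79 = - 7.66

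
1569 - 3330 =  - 1761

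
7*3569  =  24983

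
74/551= 74/551 = 0.13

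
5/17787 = 5/17787 = 0.00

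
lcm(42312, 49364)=296184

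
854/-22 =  - 427/11=-38.82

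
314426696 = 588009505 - 273582809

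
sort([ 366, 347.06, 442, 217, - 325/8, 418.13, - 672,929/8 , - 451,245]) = [ - 672,-451, - 325/8,929/8, 217,245,347.06 , 366,  418.13, 442]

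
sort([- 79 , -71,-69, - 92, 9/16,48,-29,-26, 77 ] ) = [ - 92, - 79, - 71, - 69, - 29, - 26, 9/16, 48,77 ] 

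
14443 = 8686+5757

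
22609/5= 4521 + 4/5   =  4521.80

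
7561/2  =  3780 + 1/2 =3780.50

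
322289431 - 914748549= - 592459118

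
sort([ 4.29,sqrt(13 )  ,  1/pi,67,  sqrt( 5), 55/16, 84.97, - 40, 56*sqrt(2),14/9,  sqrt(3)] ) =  [ - 40,1/pi,14/9 , sqrt ( 3),sqrt( 5),55/16,  sqrt(13),4.29,67,56 *sqrt( 2), 84.97 ] 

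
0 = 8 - 8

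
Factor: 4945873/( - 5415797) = - 67^1*73^ ( - 1) * 73819^1*74189^(  -  1)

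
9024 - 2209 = 6815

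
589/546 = 1  +  43/546 = 1.08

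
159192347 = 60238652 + 98953695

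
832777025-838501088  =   - 5724063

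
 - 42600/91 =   -  42600/91=-468.13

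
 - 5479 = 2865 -8344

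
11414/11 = 11414/11 = 1037.64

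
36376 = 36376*1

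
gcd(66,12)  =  6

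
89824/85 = 1056 + 64/85=1056.75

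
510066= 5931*86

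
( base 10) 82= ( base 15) 57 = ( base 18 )4a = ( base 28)2Q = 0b1010010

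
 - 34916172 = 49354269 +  - 84270441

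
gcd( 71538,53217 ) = 3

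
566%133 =34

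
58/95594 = 29/47797 = 0.00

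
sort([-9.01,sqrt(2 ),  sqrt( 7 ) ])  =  [ - 9.01, sqrt( 2), sqrt( 7)] 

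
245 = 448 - 203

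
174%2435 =174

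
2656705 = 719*3695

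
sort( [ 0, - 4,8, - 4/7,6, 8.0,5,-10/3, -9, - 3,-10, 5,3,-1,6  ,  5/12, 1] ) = [ - 10, - 9,-4,-10/3, - 3,-1,-4/7,0,5/12, 1, 3,  5, 5, 6,6, 8, 8.0] 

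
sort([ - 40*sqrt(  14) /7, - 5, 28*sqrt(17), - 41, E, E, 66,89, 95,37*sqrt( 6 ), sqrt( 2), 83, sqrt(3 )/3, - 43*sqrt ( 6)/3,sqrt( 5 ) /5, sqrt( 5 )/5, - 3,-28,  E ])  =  [ - 41 , - 43  *sqrt(6) /3, - 28, - 40*sqrt (14 )/7, - 5, - 3, sqrt (5)/5, sqrt(5 )/5,sqrt( 3)/3, sqrt( 2 ), E, E, E,66, 83, 89,  37* sqrt (6), 95, 28 *sqrt (17 ) ]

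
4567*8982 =41020794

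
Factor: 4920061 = 4920061^1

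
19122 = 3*6374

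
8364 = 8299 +65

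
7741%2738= 2265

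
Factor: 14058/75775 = 2^1* 3^2*5^( - 2 )*7^(  -  1)*11^1*71^1*433^( - 1)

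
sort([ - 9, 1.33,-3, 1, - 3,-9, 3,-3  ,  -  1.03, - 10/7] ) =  [-9,-9, - 3,- 3, - 3,-10/7, - 1.03, 1,1.33, 3 ] 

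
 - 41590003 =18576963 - 60166966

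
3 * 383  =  1149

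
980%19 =11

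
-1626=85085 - 86711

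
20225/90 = 224 + 13/18=224.72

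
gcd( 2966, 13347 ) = 1483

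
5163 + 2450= 7613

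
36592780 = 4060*9013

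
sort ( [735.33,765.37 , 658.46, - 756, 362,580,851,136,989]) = [- 756, 136,362, 580, 658.46, 735.33, 765.37,  851, 989]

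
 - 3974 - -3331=- 643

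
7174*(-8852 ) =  - 63504248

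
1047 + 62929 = 63976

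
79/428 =79/428 =0.18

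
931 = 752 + 179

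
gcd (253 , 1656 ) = 23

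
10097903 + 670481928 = 680579831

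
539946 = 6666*81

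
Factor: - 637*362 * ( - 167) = 38509198 =2^1 *7^2  *13^1*167^1* 181^1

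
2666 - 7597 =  - 4931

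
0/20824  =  0 =0.00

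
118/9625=118/9625 = 0.01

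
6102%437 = 421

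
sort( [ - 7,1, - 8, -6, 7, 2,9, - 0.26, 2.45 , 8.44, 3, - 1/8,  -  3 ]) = [ - 8, - 7, - 6, - 3,-0.26, - 1/8,1,2,2.45 , 3, 7,8.44, 9 ] 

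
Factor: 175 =5^2 * 7^1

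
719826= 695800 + 24026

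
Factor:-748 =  - 2^2*11^1*17^1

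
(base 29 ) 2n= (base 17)4D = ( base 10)81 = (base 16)51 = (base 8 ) 121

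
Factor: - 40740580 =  - 2^2*5^1*2037029^1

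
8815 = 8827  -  12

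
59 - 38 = 21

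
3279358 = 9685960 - 6406602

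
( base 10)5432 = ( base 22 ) b4k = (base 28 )6Q0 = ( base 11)4099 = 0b1010100111000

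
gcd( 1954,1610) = 2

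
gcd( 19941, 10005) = 69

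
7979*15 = 119685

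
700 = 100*7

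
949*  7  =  6643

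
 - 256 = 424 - 680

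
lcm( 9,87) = 261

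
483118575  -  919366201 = -436247626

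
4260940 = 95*44852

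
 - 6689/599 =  - 6689/599 = - 11.17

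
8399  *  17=142783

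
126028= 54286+71742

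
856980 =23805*36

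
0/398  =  0 = 0.00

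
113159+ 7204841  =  7318000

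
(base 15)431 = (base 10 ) 946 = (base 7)2521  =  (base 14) 4b8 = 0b1110110010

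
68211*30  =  2046330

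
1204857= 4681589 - 3476732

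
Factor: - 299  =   - 13^1*23^1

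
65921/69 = 955 + 26/69 = 955.38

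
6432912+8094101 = 14527013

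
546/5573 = 546/5573 = 0.10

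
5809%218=141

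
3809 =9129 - 5320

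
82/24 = 3 + 5/12 = 3.42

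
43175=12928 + 30247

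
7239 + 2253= 9492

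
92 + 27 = 119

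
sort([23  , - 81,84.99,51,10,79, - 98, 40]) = [  -  98,  -  81 , 10, 23,40,51,79,84.99]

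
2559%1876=683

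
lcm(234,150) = 5850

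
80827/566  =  80827/566= 142.80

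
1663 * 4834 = 8038942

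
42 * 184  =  7728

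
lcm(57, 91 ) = 5187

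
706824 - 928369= - 221545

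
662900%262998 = 136904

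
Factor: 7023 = 3^1*2341^1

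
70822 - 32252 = 38570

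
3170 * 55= 174350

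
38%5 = 3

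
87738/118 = 743+32/59= 743.54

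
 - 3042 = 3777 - 6819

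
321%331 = 321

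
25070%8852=7366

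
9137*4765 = 43537805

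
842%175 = 142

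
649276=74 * 8774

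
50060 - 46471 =3589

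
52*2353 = 122356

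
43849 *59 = 2587091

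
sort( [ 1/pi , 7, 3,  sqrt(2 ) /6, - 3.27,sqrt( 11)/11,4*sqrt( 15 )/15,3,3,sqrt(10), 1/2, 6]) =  [ - 3.27,sqrt(2)/6, sqrt(11)/11,1/pi,1/2, 4*sqrt( 15)/15, 3,3,3,sqrt( 10),6,7]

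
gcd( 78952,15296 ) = 8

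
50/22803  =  50/22803  =  0.00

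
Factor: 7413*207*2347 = 3^3*7^1*23^1*353^1*2347^1 = 3601450377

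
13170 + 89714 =102884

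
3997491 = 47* 85053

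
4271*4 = 17084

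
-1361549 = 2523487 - 3885036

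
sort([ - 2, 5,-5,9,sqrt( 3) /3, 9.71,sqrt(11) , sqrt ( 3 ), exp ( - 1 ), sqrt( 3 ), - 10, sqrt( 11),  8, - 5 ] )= [ - 10, - 5,-5, - 2,  exp(-1 ),sqrt( 3 ) /3, sqrt( 3 ),sqrt( 3 ),sqrt( 11),sqrt( 11 ),5,8, 9,9.71]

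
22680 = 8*2835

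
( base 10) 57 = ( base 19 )30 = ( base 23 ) 2B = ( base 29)1S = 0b111001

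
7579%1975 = 1654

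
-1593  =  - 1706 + 113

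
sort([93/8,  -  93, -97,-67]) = [ - 97, - 93,-67,93/8]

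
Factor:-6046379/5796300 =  - 2^( - 2)*3^( - 1)*5^( - 2) *59^1*139^( - 2)*102481^1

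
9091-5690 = 3401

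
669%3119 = 669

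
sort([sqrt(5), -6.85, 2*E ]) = [ - 6.85, sqrt(5), 2 * E] 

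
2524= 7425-4901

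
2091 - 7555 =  - 5464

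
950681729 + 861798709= 1812480438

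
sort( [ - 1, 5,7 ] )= [- 1,5,7]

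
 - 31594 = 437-32031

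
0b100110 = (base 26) 1c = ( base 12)32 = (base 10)38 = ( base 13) 2C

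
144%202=144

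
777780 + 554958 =1332738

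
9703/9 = 1078+1/9 = 1078.11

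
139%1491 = 139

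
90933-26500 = 64433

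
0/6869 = 0 =0.00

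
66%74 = 66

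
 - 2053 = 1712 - 3765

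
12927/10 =1292 + 7/10= 1292.70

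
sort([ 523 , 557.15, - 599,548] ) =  [ - 599,  523, 548, 557.15]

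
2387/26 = 91  +  21/26=91.81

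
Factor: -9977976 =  - 2^3*3^2*139^1*997^1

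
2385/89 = 26 + 71/89=26.80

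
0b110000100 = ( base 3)112101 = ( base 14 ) 1DA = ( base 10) 388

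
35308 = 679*52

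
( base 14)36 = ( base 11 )44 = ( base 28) 1K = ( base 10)48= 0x30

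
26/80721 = 26/80721 = 0.00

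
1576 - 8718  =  -7142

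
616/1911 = 88/273 = 0.32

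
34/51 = 2/3 =0.67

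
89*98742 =8788038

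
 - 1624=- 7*232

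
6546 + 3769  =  10315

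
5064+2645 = 7709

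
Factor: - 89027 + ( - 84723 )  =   -2^1 * 5^4*139^1 = - 173750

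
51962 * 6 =311772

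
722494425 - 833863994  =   - 111369569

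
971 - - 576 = 1547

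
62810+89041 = 151851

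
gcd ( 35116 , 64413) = 1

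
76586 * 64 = 4901504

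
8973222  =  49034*183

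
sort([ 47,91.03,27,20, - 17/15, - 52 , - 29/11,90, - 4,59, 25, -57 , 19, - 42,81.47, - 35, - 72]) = [ - 72,-57, - 52, - 42, -35, - 4, - 29/11, - 17/15, 19,  20 , 25, 27,  47, 59 , 81.47,90,  91.03] 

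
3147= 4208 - 1061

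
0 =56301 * 0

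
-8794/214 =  - 42+ 97/107 = - 41.09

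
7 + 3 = 10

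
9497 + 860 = 10357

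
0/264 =0 = 0.00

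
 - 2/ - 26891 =2/26891 = 0.00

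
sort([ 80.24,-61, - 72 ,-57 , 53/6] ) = [-72,  -  61, - 57 , 53/6, 80.24 ] 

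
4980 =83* 60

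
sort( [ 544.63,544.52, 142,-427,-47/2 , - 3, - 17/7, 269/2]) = [  -  427, - 47/2,-3, - 17/7, 269/2,142, 544.52, 544.63]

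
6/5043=2/1681= 0.00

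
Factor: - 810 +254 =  - 556 = - 2^2*139^1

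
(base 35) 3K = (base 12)a5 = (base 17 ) 76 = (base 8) 175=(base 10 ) 125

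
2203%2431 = 2203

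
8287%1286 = 571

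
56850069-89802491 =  - 32952422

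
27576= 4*6894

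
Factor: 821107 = 7^1*41^1  *2861^1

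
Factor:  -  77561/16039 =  - 11^2 *43^ ( - 1) * 373^( - 1 )*641^1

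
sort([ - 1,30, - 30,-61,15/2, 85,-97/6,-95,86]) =[-95,- 61,-30, - 97/6,  -  1 , 15/2, 30,85,86]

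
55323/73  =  757 + 62/73=757.85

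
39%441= 39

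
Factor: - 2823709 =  - 7^1*403387^1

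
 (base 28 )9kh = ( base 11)580a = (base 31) 7t7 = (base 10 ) 7633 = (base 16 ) 1dd1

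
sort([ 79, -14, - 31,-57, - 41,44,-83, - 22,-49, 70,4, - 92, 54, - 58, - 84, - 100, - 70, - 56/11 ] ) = [ -100, - 92, - 84, - 83, - 70,-58, - 57, - 49, - 41, -31, - 22 ,- 14, - 56/11,  4 , 44, 54, 70,79 ] 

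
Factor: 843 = 3^1*281^1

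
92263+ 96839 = 189102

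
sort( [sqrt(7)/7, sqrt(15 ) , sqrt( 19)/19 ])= [sqrt( 19 )/19, sqrt( 7) /7 , sqrt(15) ]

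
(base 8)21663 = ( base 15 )2A94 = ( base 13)4210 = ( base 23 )H68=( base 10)9139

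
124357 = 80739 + 43618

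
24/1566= 4/261 =0.02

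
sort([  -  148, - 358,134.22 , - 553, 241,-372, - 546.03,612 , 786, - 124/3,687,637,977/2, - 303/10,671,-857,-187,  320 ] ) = [ - 857, -553, - 546.03 , - 372,-358,-187  , - 148,  -  124/3, - 303/10,134.22,  241,320, 977/2,612,637, 671, 687, 786]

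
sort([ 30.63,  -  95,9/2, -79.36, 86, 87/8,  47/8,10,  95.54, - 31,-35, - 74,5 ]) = [ - 95, - 79.36, - 74,-35,-31, 9/2, 5 , 47/8 , 10,87/8,30.63,  86,95.54] 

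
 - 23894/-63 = 379 + 17/63 = 379.27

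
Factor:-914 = -2^1 * 457^1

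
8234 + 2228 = 10462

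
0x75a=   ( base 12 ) 110A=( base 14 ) 986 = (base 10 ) 1882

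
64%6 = 4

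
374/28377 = 374/28377= 0.01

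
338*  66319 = 22415822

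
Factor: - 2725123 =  - 331^1*8233^1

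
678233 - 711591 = - 33358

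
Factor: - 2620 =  - 2^2*5^1 * 131^1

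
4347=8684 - 4337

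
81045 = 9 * 9005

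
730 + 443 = 1173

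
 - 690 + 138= - 552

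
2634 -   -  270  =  2904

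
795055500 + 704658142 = 1499713642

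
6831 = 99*69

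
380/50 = 38/5 = 7.60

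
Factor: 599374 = 2^1*19^1*15773^1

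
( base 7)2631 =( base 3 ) 1101010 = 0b1111101010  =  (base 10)1002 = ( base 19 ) 2ee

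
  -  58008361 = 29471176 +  - 87479537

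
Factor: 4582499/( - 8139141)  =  -3^( - 2)*17^(-1) * 53197^( - 1)*4582499^1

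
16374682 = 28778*569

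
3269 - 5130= -1861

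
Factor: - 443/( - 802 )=2^ ( - 1 ) * 401^( - 1 )*443^1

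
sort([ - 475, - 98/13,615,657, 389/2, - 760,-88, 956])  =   [ - 760, - 475, - 88, - 98/13,  389/2,  615 , 657, 956]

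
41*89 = 3649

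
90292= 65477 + 24815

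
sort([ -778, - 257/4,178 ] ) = [ - 778, - 257/4, 178 ] 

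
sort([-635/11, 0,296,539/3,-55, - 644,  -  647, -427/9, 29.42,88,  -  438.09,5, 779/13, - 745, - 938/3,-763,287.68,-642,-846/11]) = [-763, - 745, - 647, - 644, - 642,-438.09,-938/3, - 846/11, - 635/11, - 55,-427/9, 0,5,29.42,779/13,88,539/3,287.68,296] 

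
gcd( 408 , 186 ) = 6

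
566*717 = 405822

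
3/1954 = 3/1954 = 0.00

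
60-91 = -31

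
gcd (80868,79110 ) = 1758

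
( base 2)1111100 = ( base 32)3s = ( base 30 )44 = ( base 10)124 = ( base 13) 97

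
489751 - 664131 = -174380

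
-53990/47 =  - 1149 + 13/47 =-1148.72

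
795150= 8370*95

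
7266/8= 908+1/4 = 908.25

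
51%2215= 51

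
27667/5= 27667/5= 5533.40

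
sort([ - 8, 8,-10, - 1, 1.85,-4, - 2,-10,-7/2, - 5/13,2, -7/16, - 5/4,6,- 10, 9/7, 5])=[-10, - 10, - 10, - 8,  -  4, - 7/2,-2,-5/4,-1, - 7/16, - 5/13 , 9/7,  1.85,2 , 5 , 6, 8]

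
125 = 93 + 32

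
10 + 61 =71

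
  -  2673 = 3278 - 5951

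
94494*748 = 70681512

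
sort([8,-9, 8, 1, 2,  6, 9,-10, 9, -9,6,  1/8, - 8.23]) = [ - 10,  -  9, - 9, - 8.23, 1/8 , 1,2, 6,6 , 8,8, 9, 9 ] 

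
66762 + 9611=76373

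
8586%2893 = 2800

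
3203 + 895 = 4098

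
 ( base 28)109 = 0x319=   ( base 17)2CB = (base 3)1002101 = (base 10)793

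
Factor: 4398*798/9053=2^2 * 3^2*7^1*11^( - 1)*19^1*733^1 * 823^(- 1 ) = 3509604/9053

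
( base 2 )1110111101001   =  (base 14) 2b0d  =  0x1DE9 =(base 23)EAL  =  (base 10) 7657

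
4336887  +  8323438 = 12660325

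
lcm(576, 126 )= 4032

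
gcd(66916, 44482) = 2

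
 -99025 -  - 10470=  - 88555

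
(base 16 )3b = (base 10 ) 59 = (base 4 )323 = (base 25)29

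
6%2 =0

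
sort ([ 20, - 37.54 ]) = [ - 37.54, 20] 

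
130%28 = 18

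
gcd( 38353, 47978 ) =7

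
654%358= 296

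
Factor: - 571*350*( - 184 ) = 36772400 = 2^4*5^2*7^1*23^1*571^1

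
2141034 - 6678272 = - 4537238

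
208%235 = 208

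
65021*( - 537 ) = - 34916277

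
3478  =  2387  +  1091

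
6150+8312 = 14462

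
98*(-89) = -8722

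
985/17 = 985/17 = 57.94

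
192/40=24/5  =  4.80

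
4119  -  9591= - 5472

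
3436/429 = 8 + 4/429 = 8.01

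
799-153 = 646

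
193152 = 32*6036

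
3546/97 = 36 + 54/97 = 36.56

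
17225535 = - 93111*( -185 )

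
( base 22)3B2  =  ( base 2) 11010100000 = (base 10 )1696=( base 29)20e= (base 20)44G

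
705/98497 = 705/98497 = 0.01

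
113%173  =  113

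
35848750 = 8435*4250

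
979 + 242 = 1221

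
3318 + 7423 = 10741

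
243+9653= 9896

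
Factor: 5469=3^1*1823^1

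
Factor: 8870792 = 2^3*7^1*158407^1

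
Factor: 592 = 2^4 * 37^1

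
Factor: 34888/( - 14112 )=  - 89/36  =  - 2^ ( - 2 ) * 3^ ( - 2 )*89^1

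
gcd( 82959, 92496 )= 3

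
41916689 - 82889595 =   -  40972906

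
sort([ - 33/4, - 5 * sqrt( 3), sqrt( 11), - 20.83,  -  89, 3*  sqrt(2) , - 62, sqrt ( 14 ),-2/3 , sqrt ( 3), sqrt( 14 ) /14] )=[ - 89, - 62, - 20.83, - 5 * sqrt( 3 ), - 33/4, - 2/3, sqrt( 14 ) /14 , sqrt( 3), sqrt( 11 ),sqrt( 14 ),3*sqrt( 2 )]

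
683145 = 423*1615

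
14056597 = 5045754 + 9010843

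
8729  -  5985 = 2744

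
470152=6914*68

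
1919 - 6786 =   -  4867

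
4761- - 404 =5165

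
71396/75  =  951 + 71/75 = 951.95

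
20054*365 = 7319710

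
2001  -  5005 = -3004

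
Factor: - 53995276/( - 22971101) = 2^2*53^ ( - 1)*163^(-1)*641^1*2659^(-1) * 21059^1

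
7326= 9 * 814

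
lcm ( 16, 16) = 16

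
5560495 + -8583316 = -3022821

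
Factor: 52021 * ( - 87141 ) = -3^1*31^1 * 937^1*52021^1 = - 4533161961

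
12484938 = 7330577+5154361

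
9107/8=1138+3/8  =  1138.38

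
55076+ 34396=89472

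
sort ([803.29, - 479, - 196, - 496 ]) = [ - 496, -479, - 196, 803.29 ] 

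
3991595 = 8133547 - 4141952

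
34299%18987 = 15312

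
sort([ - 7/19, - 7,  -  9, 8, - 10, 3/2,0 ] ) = [ - 10 ,- 9 , - 7 , - 7/19  ,  0,3/2,8] 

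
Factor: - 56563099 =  - 56563099^1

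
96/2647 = 96/2647 = 0.04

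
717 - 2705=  - 1988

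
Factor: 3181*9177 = 3^1*7^1*19^1*23^1*3181^1 = 29192037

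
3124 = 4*781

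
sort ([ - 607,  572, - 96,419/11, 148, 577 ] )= [ - 607, - 96,419/11,  148,572,577] 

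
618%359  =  259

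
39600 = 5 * 7920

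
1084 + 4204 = 5288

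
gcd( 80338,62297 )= 1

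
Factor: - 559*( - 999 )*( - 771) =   -  430558011 = -  3^4*13^1*37^1*43^1 * 257^1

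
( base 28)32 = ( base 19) 4A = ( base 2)1010110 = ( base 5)321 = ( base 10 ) 86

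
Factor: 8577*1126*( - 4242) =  - 40967971884 = - 2^2*3^3*7^1* 101^1*563^1*953^1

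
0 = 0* 4138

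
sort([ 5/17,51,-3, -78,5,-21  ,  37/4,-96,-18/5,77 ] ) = [-96,- 78, - 21, - 18/5,-3,  5/17,5, 37/4,  51, 77]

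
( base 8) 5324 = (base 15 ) c4c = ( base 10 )2772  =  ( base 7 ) 11040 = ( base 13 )1353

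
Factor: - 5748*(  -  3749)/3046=2^1*3^1*23^1*163^1*479^1*1523^( - 1 )= 10774626/1523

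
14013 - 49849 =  - 35836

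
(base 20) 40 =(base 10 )80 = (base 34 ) 2c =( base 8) 120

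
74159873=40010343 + 34149530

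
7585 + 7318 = 14903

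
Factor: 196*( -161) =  - 31556 = - 2^2*7^3*23^1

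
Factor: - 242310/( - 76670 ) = 591/187 = 3^1*11^( - 1 )*17^(-1 )*197^1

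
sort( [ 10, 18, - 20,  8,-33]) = [ - 33, - 20,8, 10, 18] 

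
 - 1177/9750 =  - 1177/9750  =  - 0.12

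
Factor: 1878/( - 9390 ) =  - 1/5 = - 5^( - 1) 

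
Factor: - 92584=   -  2^3*71^1 * 163^1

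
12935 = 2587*5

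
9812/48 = 204 + 5/12 = 204.42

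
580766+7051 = 587817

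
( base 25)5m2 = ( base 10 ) 3677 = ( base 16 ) E5D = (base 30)42H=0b111001011101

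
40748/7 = 40748/7 = 5821.14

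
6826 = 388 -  - 6438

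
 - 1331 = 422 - 1753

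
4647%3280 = 1367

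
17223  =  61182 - 43959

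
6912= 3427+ 3485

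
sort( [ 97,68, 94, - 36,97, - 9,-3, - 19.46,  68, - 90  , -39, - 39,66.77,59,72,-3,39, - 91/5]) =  [ - 90, - 39, - 39, - 36, - 19.46, - 91/5, - 9, - 3, -3,39,59,66.77,68, 68,  72,94, 97,97 ]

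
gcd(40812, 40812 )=40812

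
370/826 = 185/413 = 0.45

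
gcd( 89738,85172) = 2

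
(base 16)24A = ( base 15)291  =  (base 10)586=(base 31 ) is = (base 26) ME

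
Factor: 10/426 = 3^( - 1 )*5^1*71^( - 1) = 5/213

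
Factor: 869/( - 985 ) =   -  5^ (-1 )*11^1*79^1*197^(-1)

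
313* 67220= 21039860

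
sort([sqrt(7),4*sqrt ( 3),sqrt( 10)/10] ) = [ sqrt(10) /10,sqrt( 7),4*sqrt(3)] 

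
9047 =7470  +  1577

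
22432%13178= 9254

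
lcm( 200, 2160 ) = 10800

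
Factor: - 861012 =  - 2^2*3^2*23917^1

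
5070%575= 470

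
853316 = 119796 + 733520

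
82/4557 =82/4557  =  0.02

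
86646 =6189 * 14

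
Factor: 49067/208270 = 139/590 = 2^( - 1 )*5^(-1 )*59^(-1 )*139^1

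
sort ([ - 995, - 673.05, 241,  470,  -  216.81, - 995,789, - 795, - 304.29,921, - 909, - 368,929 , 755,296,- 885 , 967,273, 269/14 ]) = [ - 995, - 995, - 909 , - 885, - 795, - 673.05, - 368, - 304.29, - 216.81,269/14,241 , 273,296,470,755, 789,  921,929,967]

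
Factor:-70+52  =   - 2^1*3^2 = -  18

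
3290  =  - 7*( - 470 ) 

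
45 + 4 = 49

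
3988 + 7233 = 11221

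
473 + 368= 841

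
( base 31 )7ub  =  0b1110111110100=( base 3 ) 101112000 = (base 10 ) 7668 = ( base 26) b8o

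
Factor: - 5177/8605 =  - 5^( - 1 )*31^1*167^1*1721^( - 1) 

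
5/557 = 5/557 = 0.01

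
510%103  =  98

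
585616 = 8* 73202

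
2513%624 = 17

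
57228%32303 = 24925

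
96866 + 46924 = 143790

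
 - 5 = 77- 82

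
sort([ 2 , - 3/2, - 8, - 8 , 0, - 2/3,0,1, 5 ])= [-8,-8 , - 3/2, - 2/3,  0,0, 1,2, 5 ]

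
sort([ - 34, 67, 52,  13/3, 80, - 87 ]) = [ - 87, - 34, 13/3,52, 67,  80]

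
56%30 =26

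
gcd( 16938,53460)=18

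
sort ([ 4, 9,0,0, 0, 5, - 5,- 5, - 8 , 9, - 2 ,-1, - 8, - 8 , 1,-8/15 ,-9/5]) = [ - 8, - 8, - 8,- 5,  -  5,-2, - 9/5,- 1, - 8/15,0,0,0,1,4,5, 9, 9] 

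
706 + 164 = 870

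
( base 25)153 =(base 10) 753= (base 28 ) qp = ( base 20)1hd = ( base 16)2f1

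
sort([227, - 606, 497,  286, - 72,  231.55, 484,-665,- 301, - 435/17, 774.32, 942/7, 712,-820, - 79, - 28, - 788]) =[ - 820, - 788, - 665, - 606 , - 301, - 79, - 72 , - 28, - 435/17,942/7  ,  227,231.55,286 , 484, 497,712,774.32]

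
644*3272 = 2107168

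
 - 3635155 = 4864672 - 8499827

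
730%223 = 61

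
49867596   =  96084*519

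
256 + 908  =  1164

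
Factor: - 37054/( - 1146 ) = 97/3 = 3^(-1 ) * 97^1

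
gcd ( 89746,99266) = 2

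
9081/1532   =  5 + 1421/1532=5.93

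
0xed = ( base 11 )1a6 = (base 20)BH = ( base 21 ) b6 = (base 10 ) 237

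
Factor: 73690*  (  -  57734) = - 2^2*5^1*7369^1*28867^1 = -4254418460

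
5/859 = 5/859=0.01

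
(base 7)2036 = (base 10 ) 713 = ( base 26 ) 11b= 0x2c9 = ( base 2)1011001001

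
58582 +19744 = 78326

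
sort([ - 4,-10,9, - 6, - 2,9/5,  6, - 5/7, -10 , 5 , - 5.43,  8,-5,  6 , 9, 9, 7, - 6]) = [ - 10 , - 10, - 6, - 6, - 5.43, - 5, -4, - 2, - 5/7,9/5,  5,6,6, 7,8, 9,9,  9 ] 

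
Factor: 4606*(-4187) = -2^1*7^2*47^1*53^1*79^1 = - 19285322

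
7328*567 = 4154976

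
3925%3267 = 658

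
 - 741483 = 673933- 1415416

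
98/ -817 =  - 98/817 = -  0.12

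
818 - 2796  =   - 1978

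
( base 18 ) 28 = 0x2c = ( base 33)1B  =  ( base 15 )2E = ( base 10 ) 44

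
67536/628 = 107+ 85/157 = 107.54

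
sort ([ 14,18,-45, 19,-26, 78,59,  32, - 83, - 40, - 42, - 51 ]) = [ - 83, - 51, - 45, - 42  , - 40,-26,14,18, 19,32, 59,78]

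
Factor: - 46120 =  - 2^3 * 5^1 * 1153^1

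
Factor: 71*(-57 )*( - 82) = 2^1*3^1*19^1*41^1*71^1 = 331854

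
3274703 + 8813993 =12088696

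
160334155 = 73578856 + 86755299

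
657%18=9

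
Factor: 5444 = 2^2*1361^1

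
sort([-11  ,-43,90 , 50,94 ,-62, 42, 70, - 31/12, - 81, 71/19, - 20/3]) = [ - 81, - 62, - 43 , - 11, - 20/3, - 31/12, 71/19,  42, 50,70,90, 94]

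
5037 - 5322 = - 285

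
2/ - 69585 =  - 2/69585=- 0.00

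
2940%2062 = 878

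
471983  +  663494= 1135477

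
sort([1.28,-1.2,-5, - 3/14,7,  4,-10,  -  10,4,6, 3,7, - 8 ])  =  [-10 , - 10, - 8, - 5, - 1.2,-3/14, 1.28 , 3,4,4,6,7,7]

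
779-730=49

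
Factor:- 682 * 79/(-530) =5^(-1)*11^1*31^1*53^( - 1)*79^1 = 26939/265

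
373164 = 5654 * 66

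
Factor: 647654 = 2^1*7^1*46261^1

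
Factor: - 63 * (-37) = 3^2*7^1 * 37^1 = 2331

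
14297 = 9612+4685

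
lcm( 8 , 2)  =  8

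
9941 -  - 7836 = 17777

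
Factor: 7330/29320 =1/4 = 2^( - 2 ) 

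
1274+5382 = 6656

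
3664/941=3 + 841/941 = 3.89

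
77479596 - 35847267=41632329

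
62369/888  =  70 + 209/888= 70.24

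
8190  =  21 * 390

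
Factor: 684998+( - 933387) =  - 248389^1=- 248389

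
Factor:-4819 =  - 61^1*79^1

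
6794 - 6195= 599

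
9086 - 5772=3314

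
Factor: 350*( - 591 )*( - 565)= 2^1*3^1*5^3*7^1*113^1*197^1 = 116870250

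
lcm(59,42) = 2478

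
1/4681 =1/4681 = 0.00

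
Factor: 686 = 2^1* 7^3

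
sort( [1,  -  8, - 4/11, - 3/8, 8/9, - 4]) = [ - 8 , - 4, - 3/8 , - 4/11,  8/9,1 ]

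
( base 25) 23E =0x53b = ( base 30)1EJ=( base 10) 1339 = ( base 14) 6B9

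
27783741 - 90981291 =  - 63197550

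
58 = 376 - 318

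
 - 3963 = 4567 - 8530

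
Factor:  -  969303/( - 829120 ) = 2^( - 6)*3^1 * 5^( - 1 ) * 2591^( - 1) * 323101^1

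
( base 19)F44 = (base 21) c9e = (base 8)12567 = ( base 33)51H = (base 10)5495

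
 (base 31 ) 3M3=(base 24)64G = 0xdf0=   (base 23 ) 6H3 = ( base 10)3568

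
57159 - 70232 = -13073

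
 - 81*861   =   - 69741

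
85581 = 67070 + 18511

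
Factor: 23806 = 2^1*11903^1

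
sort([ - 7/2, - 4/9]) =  [ - 7/2, - 4/9 ]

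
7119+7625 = 14744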